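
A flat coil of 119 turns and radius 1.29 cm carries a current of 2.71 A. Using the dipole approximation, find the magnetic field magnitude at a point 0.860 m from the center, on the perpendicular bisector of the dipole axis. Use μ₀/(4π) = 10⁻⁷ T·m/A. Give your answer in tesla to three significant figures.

B ≈ 2.65×10⁻⁸ T

m = NIA = NIπa² = 119·(2.71)·π·(0.0129)² = 0.1686 A·m².
In the equatorial plane B = (μ₀/4π)·m/r³ (half the axial value).
B = (10⁻⁷)·(0.1686) / (0.860)³ = 2.651×10⁻⁸ T.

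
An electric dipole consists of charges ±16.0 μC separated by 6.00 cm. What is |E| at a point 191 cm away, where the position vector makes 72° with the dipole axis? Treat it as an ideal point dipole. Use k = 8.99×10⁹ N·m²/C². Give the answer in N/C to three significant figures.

Dipole moment p = qd = (1.60×10⁻⁵ C)(0.0600 m) = 9.60×10⁻⁷ C·m.
At angle θ the dipole field magnitude is E = (kp/r³)·√(1 + 3cos²θ).
kp/r³ = (8.99×10⁹)(9.60×10⁻⁷) / (1.91)³ = 1239 N/C.
√(1 + 3cos²72°) = √(1 + 3·0.0955) = √1.2865 ≈ 1.1342.
E ≈ 1239 × 1.134 = 1405 N/C.

E ≈ 1400 N/C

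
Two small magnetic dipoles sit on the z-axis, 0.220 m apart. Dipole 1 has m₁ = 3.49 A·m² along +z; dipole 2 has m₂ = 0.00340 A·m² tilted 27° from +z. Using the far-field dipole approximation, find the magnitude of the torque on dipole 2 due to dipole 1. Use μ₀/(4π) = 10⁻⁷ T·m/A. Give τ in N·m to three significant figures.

τ ≈ 1.01×10⁻⁷ N·m

Dipole B is on the axis of dipole A, so B₁ there is axial: B₁ = (μ₀/4π)·2m₁/r³ along +z.
B₁ = 2(10⁻⁷)(3.49)/(0.220)³ = 6.555×10⁻⁵ T.
τ = m₂ B₁ sinθ.
τ = (0.00340)(6.555×10⁻⁵)·sin27° = 1.012×10⁻⁷ N·m.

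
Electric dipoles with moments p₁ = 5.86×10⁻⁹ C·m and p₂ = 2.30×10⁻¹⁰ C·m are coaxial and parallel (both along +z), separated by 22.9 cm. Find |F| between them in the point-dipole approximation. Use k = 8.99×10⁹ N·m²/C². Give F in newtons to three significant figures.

F ≈ 2.64×10⁻⁵ N

On-axis field of dipole 1 at distance r: E = 2kp₁/r³. Force on dipole 2 is F = p₂·dE/dr (gradient along axis).
dE/dr = −6kp₁/r⁴, so |F| = 6kp₁p₂/r⁴ (attractive for aligned moments).
F = 6(8.99×10⁹)(5.86×10⁻⁹)(2.30×10⁻¹⁰)/(0.229)⁴ = 2.644×10⁻⁵ N.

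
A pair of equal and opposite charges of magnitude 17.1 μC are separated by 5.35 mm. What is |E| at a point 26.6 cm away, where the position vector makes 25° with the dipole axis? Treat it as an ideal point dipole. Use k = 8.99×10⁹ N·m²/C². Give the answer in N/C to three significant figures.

E ≈ 8.13×10⁴ N/C

Dipole moment p = qd = (1.71×10⁻⁵ C)(0.00535 m) = 9.149×10⁻⁸ C·m.
At angle θ the dipole field magnitude is E = (kp/r³)·√(1 + 3cos²θ).
kp/r³ = (8.99×10⁹)(9.149×10⁻⁸) / (0.266)³ = 4.370×10⁴ N/C.
√(1 + 3cos²25°) = √(1 + 3·0.8214) = √3.4642 ≈ 1.8612.
E ≈ 4.370×10⁴ × 1.861 = 8.134×10⁴ N/C.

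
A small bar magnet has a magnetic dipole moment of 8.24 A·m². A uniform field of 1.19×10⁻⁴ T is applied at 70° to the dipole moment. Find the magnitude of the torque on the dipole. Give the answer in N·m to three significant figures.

τ ≈ 9.21×10⁻⁴ N·m

Torque on a magnetic dipole: τ = mB sinθ.
τ = (8.24)(1.19×10⁻⁴)·sin70° = 9.214×10⁻⁴ N·m.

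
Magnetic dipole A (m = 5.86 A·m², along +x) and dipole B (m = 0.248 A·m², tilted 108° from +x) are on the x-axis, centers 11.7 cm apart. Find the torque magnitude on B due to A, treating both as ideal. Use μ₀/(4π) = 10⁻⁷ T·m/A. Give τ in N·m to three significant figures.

Dipole B is on the axis of dipole A, so B₁ there is axial: B₁ = (μ₀/4π)·2m₁/r³ along +x.
B₁ = 2(10⁻⁷)(5.86)/(0.117)³ = 7.318×10⁻⁴ T.
τ = m₂ B₁ sinθ.
τ = (0.248)(7.318×10⁻⁴)·sin108° = 1.726×10⁻⁴ N·m.

τ ≈ 1.73×10⁻⁴ N·m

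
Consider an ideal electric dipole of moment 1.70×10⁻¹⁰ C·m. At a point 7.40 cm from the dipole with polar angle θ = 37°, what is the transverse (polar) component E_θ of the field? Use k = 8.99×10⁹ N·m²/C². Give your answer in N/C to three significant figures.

For a dipole, E_θ = (kp sinθ)/r³.
kp/r³ = (8.99×10⁹)(1.70×10⁻¹⁰)/(0.0740)³ = 3771 N/C.
E_θ = 3771·sin37° = 2270 N/C.

E_θ ≈ 2270 N/C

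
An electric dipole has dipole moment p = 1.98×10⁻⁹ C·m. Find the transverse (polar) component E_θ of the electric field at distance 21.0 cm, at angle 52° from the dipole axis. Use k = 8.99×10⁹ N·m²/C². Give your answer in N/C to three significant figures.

E_θ ≈ 1510 N/C

For a dipole, E_θ = (kp sinθ)/r³.
kp/r³ = (8.99×10⁹)(1.98×10⁻⁹)/(0.210)³ = 1922 N/C.
E_θ = 1922·sin52° = 1515 N/C.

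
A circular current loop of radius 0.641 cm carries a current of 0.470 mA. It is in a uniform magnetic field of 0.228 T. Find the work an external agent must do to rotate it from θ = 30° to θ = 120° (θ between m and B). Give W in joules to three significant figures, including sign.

Magnetic moment m = IA = Iπa² = (4.70×10⁻⁴)·π·(0.00641)² = 6.067×10⁻⁸ A·m².
W_ext = ΔU = −mB cosθ₂ + mB cosθ₁ = mB(cosθ₁ − cosθ₂).
W = (6.067×10⁻⁸)(0.228)·(cos30° − cos120°) = (1.383×10⁻⁸)·(+1.3660) = 1.890×10⁻⁸ J.

W ≈ 1.89×10⁻⁸ J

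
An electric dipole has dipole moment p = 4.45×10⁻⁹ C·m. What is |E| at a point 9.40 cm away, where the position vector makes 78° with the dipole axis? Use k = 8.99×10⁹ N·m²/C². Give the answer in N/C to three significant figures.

At angle θ the dipole field magnitude is E = (kp/r³)·√(1 + 3cos²θ).
kp/r³ = (8.99×10⁹)(4.45×10⁻⁹) / (0.0940)³ = 4.817×10⁴ N/C.
√(1 + 3cos²78°) = √(1 + 3·0.0432) = √1.1297 ≈ 1.0629.
E ≈ 4.817×10⁴ × 1.063 = 5.119×10⁴ N/C.

E ≈ 5.12×10⁴ N/C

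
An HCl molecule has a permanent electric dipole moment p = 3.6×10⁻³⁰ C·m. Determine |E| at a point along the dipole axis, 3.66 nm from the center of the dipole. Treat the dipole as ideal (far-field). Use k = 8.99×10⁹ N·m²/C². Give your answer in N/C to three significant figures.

On the dipole axis E = 2kp/r³.
E = 2·(8.99×10⁹)(3.60×10⁻³⁰) / (3.66×10⁻⁹)³ = 1.320×10⁶ N/C.

E ≈ 1.32×10⁶ N/C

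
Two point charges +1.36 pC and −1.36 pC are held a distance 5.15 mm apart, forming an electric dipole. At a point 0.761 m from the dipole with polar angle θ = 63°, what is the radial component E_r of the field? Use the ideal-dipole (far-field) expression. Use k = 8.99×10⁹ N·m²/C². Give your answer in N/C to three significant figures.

E_r ≈ 1.30×10⁻⁴ N/C

Dipole moment p = qd = (1.36×10⁻¹² C)(0.00515 m) = 7.004×10⁻¹⁵ C·m.
For a dipole, E_r = (2kp cosθ)/r³.
kp/r³ = (8.99×10⁹)(7.004×10⁻¹⁵)/(0.761)³ = 1.429×10⁻⁴ N/C.
E_r = 2·1.429×10⁻⁴·cos63° = 1.297×10⁻⁴ N/C.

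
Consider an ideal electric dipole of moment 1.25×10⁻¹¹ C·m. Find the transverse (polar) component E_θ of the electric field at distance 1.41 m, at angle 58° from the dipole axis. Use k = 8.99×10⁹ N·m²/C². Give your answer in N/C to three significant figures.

E_θ ≈ 0.0340 N/C

For a dipole, E_θ = (kp sinθ)/r³.
kp/r³ = (8.99×10⁹)(1.25×10⁻¹¹)/(1.41)³ = 0.04009 N/C.
E_θ = 0.04009·sin58° = 0.03400 N/C.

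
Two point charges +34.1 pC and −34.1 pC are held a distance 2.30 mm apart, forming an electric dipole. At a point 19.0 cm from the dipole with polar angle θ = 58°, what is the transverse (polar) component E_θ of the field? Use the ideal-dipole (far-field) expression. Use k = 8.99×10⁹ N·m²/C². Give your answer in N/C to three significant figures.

Dipole moment p = qd = (3.41×10⁻¹¹ C)(0.00230 m) = 7.843×10⁻¹⁴ C·m.
For a dipole, E_θ = (kp sinθ)/r³.
kp/r³ = (8.99×10⁹)(7.843×10⁻¹⁴)/(0.190)³ = 0.1028 N/C.
E_θ = 0.1028·sin58° = 0.08718 N/C.

E_θ ≈ 0.0872 N/C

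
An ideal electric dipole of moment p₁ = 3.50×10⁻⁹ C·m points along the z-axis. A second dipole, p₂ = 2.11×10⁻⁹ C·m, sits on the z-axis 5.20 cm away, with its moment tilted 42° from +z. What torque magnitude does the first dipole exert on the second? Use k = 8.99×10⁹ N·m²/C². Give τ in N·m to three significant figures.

The second dipole sits on the axis of the first, so the field there is axial: E₁ = 2kp₁/r³ along +z.
E₁ = 2(8.99×10⁹)(3.50×10⁻⁹)/(0.0520)³ = 4.476×10⁵ N/C.
Torque on the second dipole: τ = p₂ E₁ sinθ.
τ = (2.11×10⁻⁹)(4.476×10⁵)·sin42° = 6.319×10⁻⁴ N·m.

τ ≈ 6.32×10⁻⁴ N·m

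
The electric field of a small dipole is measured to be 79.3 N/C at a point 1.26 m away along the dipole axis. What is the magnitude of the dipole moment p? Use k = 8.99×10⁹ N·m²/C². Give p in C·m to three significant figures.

p ≈ 8.82×10⁻⁹ C·m

On axis E = 2kp/r³, so p = Er³/(2k).
p = (79.3)·(1.26)³ / (2·8.99×10⁹) = 8.823×10⁻⁹ C·m.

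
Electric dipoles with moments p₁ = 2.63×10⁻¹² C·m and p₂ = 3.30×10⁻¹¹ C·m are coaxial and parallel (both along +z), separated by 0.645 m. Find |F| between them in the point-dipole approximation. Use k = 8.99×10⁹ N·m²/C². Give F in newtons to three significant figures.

F ≈ 2.70×10⁻¹¹ N

On-axis field of dipole 1 at distance r: E = 2kp₁/r³. Force on dipole 2 is F = p₂·dE/dr (gradient along axis).
dE/dr = −6kp₁/r⁴, so |F| = 6kp₁p₂/r⁴ (attractive for aligned moments).
F = 6(8.99×10⁹)(2.63×10⁻¹²)(3.30×10⁻¹¹)/(0.645)⁴ = 2.705×10⁻¹¹ N.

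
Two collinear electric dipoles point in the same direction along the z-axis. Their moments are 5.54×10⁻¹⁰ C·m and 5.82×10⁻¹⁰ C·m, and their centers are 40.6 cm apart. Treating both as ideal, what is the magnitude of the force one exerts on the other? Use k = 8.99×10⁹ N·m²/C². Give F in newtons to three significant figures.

F ≈ 6.40×10⁻⁷ N

On-axis field of dipole 1 at distance r: E = 2kp₁/r³. Force on dipole 2 is F = p₂·dE/dr (gradient along axis).
dE/dr = −6kp₁/r⁴, so |F| = 6kp₁p₂/r⁴ (attractive for aligned moments).
F = 6(8.99×10⁹)(5.54×10⁻¹⁰)(5.82×10⁻¹⁰)/(0.406)⁴ = 6.401×10⁻⁷ N.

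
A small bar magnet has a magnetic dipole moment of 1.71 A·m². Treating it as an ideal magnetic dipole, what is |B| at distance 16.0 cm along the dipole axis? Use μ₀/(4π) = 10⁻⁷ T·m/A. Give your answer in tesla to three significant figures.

On axis B = (μ₀/4π)·2m/r³.
B = 2·(10⁻⁷)·(1.71) / (0.160)³ = 8.350×10⁻⁵ T.

B ≈ 8.35×10⁻⁵ T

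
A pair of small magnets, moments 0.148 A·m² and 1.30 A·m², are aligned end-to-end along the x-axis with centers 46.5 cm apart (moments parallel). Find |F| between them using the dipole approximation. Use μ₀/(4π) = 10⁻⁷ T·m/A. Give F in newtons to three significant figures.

On-axis B of dipole 1: B = (μ₀/4π)·2m₁/r³. Force on dipole 2: F = m₂·dB/dr.
dB/dr = −(μ₀/4π)·6m₁/r⁴, so |F| = (μ₀/4π)·6m₁m₂/r⁴.
F = 6(10⁻⁷)(0.148)(1.30)/(0.465)⁴ = 2.469×10⁻⁶ N.

F ≈ 2.47×10⁻⁶ N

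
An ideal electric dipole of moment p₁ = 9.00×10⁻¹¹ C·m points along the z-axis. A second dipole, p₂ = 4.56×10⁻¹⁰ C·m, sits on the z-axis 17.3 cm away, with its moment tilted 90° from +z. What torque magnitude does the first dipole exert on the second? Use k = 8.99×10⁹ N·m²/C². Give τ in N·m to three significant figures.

The second dipole sits on the axis of the first, so the field there is axial: E₁ = 2kp₁/r³ along +z.
E₁ = 2(8.99×10⁹)(9.00×10⁻¹¹)/(0.173)³ = 312.5 N/C.
Torque on the second dipole: τ = p₂ E₁ sinθ.
τ = (4.56×10⁻¹⁰)(312.5)·sin90° = 1.425×10⁻⁷ N·m.

τ ≈ 1.43×10⁻⁷ N·m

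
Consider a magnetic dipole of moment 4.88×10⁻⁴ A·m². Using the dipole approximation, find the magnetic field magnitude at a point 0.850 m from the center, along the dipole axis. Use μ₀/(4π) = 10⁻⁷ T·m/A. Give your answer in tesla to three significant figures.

B ≈ 1.59×10⁻¹⁰ T

On axis B = (μ₀/4π)·2m/r³.
B = 2·(10⁻⁷)·(4.88×10⁻⁴) / (0.850)³ = 1.589×10⁻¹⁰ T.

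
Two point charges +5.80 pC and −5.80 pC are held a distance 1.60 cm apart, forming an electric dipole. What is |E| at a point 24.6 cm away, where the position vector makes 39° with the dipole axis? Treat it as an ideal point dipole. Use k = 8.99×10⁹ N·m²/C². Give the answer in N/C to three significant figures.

Dipole moment p = qd = (5.80×10⁻¹² C)(0.0160 m) = 9.28×10⁻¹⁴ C·m.
At angle θ the dipole field magnitude is E = (kp/r³)·√(1 + 3cos²θ).
kp/r³ = (8.99×10⁹)(9.28×10⁻¹⁴) / (0.246)³ = 0.05604 N/C.
√(1 + 3cos²39°) = √(1 + 3·0.6040) = √2.8119 ≈ 1.6769.
E ≈ 0.05604 × 1.677 = 0.09397 N/C.

E ≈ 0.0940 N/C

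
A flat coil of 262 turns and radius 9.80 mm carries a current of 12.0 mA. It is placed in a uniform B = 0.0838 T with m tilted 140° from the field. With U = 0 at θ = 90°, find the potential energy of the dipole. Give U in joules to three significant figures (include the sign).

U ≈ 6.09×10⁻⁵ J

m = NIA = NIπa² = 262·(0.0120)·π·(0.00980)² = 9.486×10⁻⁴ A·m².
U = −m·B = −mB cosθ.
U = −(9.486×10⁻⁴)(0.0838)·cos140° = 6.089×10⁻⁵ J.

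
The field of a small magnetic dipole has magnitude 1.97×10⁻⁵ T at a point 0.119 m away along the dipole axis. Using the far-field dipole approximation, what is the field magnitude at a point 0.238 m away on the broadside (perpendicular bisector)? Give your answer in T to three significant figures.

B ≈ 1.23×10⁻⁶ T

Dipole fields scale as 1/r³ in the far field.
The axial field is twice the equatorial field at the same r, so the geometry factor is 1/2.
B₂ = B₁ · (1/2) · (r₁/r₂)³ = 1.97×10⁻⁵ · 0.5 · (0.119/0.238)³.
(r₁/r₂)³ = (0.5)³ = 0.125.
B₂ ≈ 1.231×10⁻⁶ T.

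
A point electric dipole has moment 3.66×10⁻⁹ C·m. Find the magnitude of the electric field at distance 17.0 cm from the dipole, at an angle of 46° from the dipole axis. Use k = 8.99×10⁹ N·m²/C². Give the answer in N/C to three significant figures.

E ≈ 1.05×10⁴ N/C

At angle θ the dipole field magnitude is E = (kp/r³)·√(1 + 3cos²θ).
kp/r³ = (8.99×10⁹)(3.66×10⁻⁹) / (0.170)³ = 6697 N/C.
√(1 + 3cos²46°) = √(1 + 3·0.4826) = √2.4477 ≈ 1.5645.
E ≈ 6697 × 1.564 = 1.048×10⁴ N/C.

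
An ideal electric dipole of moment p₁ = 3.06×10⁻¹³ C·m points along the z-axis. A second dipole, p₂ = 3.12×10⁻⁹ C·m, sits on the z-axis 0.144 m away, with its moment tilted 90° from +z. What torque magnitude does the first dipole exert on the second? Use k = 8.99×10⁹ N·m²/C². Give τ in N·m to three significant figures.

τ ≈ 5.75×10⁻⁹ N·m

The second dipole sits on the axis of the first, so the field there is axial: E₁ = 2kp₁/r³ along +z.
E₁ = 2(8.99×10⁹)(3.06×10⁻¹³)/(0.144)³ = 1.843 N/C.
Torque on the second dipole: τ = p₂ E₁ sinθ.
τ = (3.12×10⁻⁹)(1.843)·sin90° = 5.749×10⁻⁹ N·m.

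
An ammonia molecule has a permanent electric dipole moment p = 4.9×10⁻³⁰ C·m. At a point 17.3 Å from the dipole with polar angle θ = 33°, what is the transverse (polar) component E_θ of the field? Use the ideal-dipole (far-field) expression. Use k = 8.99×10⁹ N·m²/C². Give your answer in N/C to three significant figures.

For a dipole, E_θ = (kp sinθ)/r³.
kp/r³ = (8.99×10⁹)(4.90×10⁻³⁰)/(1.73×10⁻⁹)³ = 8.508×10⁶ N/C.
E_θ = 8.508×10⁶·sin33° = 4.634×10⁶ N/C.

E_θ ≈ 4.63×10⁶ N/C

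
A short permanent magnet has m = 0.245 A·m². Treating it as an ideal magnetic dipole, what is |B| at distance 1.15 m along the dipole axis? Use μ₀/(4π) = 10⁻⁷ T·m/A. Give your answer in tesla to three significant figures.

On axis B = (μ₀/4π)·2m/r³.
B = 2·(10⁻⁷)·(0.245) / (1.15)³ = 3.222×10⁻⁸ T.

B ≈ 3.22×10⁻⁸ T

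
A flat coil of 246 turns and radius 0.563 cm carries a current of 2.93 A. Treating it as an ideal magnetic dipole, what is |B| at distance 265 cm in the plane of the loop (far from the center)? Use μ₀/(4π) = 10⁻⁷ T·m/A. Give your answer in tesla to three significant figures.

m = NIA = NIπa² = 246·(2.93)·π·(0.00563)² = 0.07177 A·m².
In the equatorial plane B = (μ₀/4π)·m/r³ (half the axial value).
B = (10⁻⁷)·(0.07177) / (2.65)³ = 3.857×10⁻¹⁰ T.

B ≈ 3.86×10⁻¹⁰ T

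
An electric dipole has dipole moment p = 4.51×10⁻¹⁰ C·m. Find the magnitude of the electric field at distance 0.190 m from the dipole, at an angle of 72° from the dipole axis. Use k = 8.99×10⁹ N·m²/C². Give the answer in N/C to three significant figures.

At angle θ the dipole field magnitude is E = (kp/r³)·√(1 + 3cos²θ).
kp/r³ = (8.99×10⁹)(4.51×10⁻¹⁰) / (0.190)³ = 591.1 N/C.
√(1 + 3cos²72°) = √(1 + 3·0.0955) = √1.2865 ≈ 1.1342.
E ≈ 591.1 × 1.134 = 670.5 N/C.

E ≈ 670 N/C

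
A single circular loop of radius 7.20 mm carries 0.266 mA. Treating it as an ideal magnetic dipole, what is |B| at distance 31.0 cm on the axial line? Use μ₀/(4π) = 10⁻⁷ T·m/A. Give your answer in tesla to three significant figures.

Magnetic moment m = IA = Iπa² = (2.66×10⁻⁴)·π·(0.00720)² = 4.332×10⁻⁸ A·m².
On axis B = (μ₀/4π)·2m/r³.
B = 2·(10⁻⁷)·(4.332×10⁻⁸) / (0.310)³ = 2.908×10⁻¹³ T.

B ≈ 2.91×10⁻¹³ T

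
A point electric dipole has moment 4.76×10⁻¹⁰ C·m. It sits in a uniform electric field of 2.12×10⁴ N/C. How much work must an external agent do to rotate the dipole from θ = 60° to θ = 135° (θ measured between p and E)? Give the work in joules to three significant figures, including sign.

W_ext = ΔU = U(θ₂) − U(θ₁) = −pE cosθ₂ − (−pE cosθ₁) = pE(cosθ₁ − cosθ₂).
W = (4.76×10⁻¹⁰)(2.12×10⁴)·(cos60° − cos135°) = (1.009×10⁻⁵)·(+1.2071) = 1.218×10⁻⁵ J.

W ≈ 1.22×10⁻⁵ J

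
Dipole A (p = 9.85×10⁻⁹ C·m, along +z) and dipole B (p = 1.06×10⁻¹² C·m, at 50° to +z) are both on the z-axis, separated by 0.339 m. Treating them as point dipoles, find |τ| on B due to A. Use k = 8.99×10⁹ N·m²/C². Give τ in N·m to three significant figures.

The second dipole sits on the axis of the first, so the field there is axial: E₁ = 2kp₁/r³ along +z.
E₁ = 2(8.99×10⁹)(9.85×10⁻⁹)/(0.339)³ = 4546 N/C.
Torque on the second dipole: τ = p₂ E₁ sinθ.
τ = (1.06×10⁻¹²)(4546)·sin50° = 3.691×10⁻⁹ N·m.

τ ≈ 3.69×10⁻⁹ N·m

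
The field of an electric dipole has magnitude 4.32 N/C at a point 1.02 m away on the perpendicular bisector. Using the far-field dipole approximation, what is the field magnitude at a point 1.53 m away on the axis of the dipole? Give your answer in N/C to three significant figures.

E ≈ 2.56 N/C

Dipole fields scale as 1/r³ in the far field.
The axial field is twice the equatorial field at the same r, so the geometry factor is 2/1.
E₂ = E₁ · (2/1) · (r₁/r₂)³ = 4.32 · 2 · (1.02/1.53)³.
(r₁/r₂)³ = (0.6667)³ = 0.2963.
E₂ ≈ 2.560 N/C.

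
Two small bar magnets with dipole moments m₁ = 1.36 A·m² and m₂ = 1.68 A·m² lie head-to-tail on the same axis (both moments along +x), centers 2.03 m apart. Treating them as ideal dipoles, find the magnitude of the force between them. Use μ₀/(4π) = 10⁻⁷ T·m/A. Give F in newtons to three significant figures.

On-axis B of dipole 1: B = (μ₀/4π)·2m₁/r³. Force on dipole 2: F = m₂·dB/dr.
dB/dr = −(μ₀/4π)·6m₁/r⁴, so |F| = (μ₀/4π)·6m₁m₂/r⁴.
F = 6(10⁻⁷)(1.36)(1.68)/(2.03)⁴ = 8.073×10⁻⁸ N.

F ≈ 8.07×10⁻⁸ N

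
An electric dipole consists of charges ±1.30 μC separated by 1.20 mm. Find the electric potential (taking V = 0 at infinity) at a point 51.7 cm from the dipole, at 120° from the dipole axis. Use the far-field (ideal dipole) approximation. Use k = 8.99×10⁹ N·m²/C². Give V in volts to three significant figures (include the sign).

V ≈ -26.2 V

Dipole moment p = qd = (1.30×10⁻⁶ C)(0.00120 m) = 1.56×10⁻⁹ C·m.
The dipole potential is V = kp cosθ / r².
V = (8.99×10⁹)(1.56×10⁻⁹)·cos120° / (0.517)² = -26.23 V.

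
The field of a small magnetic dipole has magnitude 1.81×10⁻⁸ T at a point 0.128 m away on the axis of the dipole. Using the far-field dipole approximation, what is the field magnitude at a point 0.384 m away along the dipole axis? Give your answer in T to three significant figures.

Dipole fields scale as 1/r³ in the far field; the geometry is the same at both points.
B₂ = B₁ · (r₁/r₂)³ = 1.81×10⁻⁸ · (0.128/0.384)³.
(r₁/r₂)³ = (0.3333)³ = 0.03704.
B₂ ≈ 6.704×10⁻¹⁰ T.

B ≈ 6.70×10⁻¹⁰ T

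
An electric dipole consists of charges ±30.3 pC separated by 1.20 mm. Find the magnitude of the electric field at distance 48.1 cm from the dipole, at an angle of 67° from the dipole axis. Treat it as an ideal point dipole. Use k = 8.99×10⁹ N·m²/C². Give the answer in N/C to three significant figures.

E ≈ 0.00355 N/C

Dipole moment p = qd = (3.03×10⁻¹¹ C)(0.00120 m) = 3.636×10⁻¹⁴ C·m.
At angle θ the dipole field magnitude is E = (kp/r³)·√(1 + 3cos²θ).
kp/r³ = (8.99×10⁹)(3.636×10⁻¹⁴) / (0.481)³ = 0.002937 N/C.
√(1 + 3cos²67°) = √(1 + 3·0.1527) = √1.4580 ≈ 1.2075.
E ≈ 0.002937 × 1.207 = 0.003547 N/C.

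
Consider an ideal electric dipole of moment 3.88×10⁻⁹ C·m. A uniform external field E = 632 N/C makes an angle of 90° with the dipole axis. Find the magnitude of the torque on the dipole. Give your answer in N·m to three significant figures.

Torque on an electric dipole: τ = pE sinθ.
τ = (3.88×10⁻⁹)(632)·sin90° = 2.452×10⁻⁶ N·m.

τ ≈ 2.45×10⁻⁶ N·m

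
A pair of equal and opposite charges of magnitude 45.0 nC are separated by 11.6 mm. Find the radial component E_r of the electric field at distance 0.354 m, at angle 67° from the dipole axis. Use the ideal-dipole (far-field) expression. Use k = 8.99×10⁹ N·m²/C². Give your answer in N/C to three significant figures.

E_r ≈ 82.7 N/C

Dipole moment p = qd = (4.50×10⁻⁸ C)(0.0116 m) = 5.22×10⁻¹⁰ C·m.
For a dipole, E_r = (2kp cosθ)/r³.
kp/r³ = (8.99×10⁹)(5.22×10⁻¹⁰)/(0.354)³ = 105.8 N/C.
E_r = 2·105.8·cos67° = 82.67 N/C.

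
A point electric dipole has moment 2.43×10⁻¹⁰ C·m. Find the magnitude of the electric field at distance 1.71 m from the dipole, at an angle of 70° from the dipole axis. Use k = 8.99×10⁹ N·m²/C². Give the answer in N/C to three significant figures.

E ≈ 0.508 N/C

At angle θ the dipole field magnitude is E = (kp/r³)·√(1 + 3cos²θ).
kp/r³ = (8.99×10⁹)(2.43×10⁻¹⁰) / (1.71)³ = 0.4369 N/C.
√(1 + 3cos²70°) = √(1 + 3·0.1170) = √1.3509 ≈ 1.1623.
E ≈ 0.4369 × 1.162 = 0.5078 N/C.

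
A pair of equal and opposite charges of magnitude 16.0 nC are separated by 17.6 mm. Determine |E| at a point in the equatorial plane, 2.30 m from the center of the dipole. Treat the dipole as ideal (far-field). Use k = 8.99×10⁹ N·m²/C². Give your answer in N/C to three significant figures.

Dipole moment p = qd = (1.60×10⁻⁸ C)(0.0176 m) = 2.816×10⁻¹⁰ C·m.
On the perpendicular bisector E = kp/r³ (half the axial value at the same distance).
E = (8.99×10⁹)(2.816×10⁻¹⁰) / (2.30)³ = 0.2081 N/C.

E ≈ 0.208 N/C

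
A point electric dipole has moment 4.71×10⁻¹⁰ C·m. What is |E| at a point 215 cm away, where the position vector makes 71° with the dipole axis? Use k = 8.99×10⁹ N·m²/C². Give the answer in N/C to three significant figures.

E ≈ 0.489 N/C

At angle θ the dipole field magnitude is E = (kp/r³)·√(1 + 3cos²θ).
kp/r³ = (8.99×10⁹)(4.71×10⁻¹⁰) / (2.15)³ = 0.4261 N/C.
√(1 + 3cos²71°) = √(1 + 3·0.1060) = √1.3180 ≈ 1.1480.
E ≈ 0.4261 × 1.148 = 0.4891 N/C.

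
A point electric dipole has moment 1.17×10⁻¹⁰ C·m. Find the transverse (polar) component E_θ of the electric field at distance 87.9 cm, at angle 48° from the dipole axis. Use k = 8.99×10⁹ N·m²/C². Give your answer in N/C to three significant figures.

For a dipole, E_θ = (kp sinθ)/r³.
kp/r³ = (8.99×10⁹)(1.17×10⁻¹⁰)/(0.879)³ = 1.549 N/C.
E_θ = 1.549·sin48° = 1.151 N/C.

E_θ ≈ 1.15 N/C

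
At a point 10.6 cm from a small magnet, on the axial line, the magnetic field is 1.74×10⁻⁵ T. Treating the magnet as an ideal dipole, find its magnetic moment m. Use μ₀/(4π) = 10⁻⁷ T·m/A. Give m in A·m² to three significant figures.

m ≈ 0.104 A·m²

On axis B = (μ₀/4π)·2m/r³, so m = Br³·4π/(μ₀·2).
m = (1.74×10⁻⁵)·(0.106)³ / (2·10⁻⁷) = 0.1036 A·m².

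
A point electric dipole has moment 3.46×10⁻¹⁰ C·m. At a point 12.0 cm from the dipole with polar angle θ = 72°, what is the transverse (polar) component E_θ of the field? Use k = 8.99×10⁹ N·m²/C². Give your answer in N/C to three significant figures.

E_θ ≈ 1710 N/C

For a dipole, E_θ = (kp sinθ)/r³.
kp/r³ = (8.99×10⁹)(3.46×10⁻¹⁰)/(0.120)³ = 1800 N/C.
E_θ = 1800·sin72° = 1712 N/C.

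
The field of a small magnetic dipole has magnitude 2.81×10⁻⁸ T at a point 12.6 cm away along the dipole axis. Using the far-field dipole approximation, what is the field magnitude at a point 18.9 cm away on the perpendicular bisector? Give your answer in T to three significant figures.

Dipole fields scale as 1/r³ in the far field.
The axial field is twice the equatorial field at the same r, so the geometry factor is 1/2.
B₂ = B₁ · (1/2) · (r₁/r₂)³ = 2.81×10⁻⁸ · 0.5 · (12.6/18.9)³.
(r₁/r₂)³ = (0.6667)³ = 0.2963.
B₂ ≈ 4.163×10⁻⁹ T.

B ≈ 4.16×10⁻⁹ T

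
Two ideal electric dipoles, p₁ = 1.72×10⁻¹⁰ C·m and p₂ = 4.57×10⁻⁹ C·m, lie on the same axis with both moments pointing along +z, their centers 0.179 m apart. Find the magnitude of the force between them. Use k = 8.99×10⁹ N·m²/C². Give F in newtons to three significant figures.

F ≈ 4.13×10⁻⁵ N

On-axis field of dipole 1 at distance r: E = 2kp₁/r³. Force on dipole 2 is F = p₂·dE/dr (gradient along axis).
dE/dr = −6kp₁/r⁴, so |F| = 6kp₁p₂/r⁴ (attractive for aligned moments).
F = 6(8.99×10⁹)(1.72×10⁻¹⁰)(4.57×10⁻⁹)/(0.179)⁴ = 4.130×10⁻⁵ N.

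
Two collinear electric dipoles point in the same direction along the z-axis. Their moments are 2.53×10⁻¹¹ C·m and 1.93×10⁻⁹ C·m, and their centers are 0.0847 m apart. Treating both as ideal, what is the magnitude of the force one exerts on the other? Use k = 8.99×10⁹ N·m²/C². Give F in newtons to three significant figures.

F ≈ 5.12×10⁻⁵ N

On-axis field of dipole 1 at distance r: E = 2kp₁/r³. Force on dipole 2 is F = p₂·dE/dr (gradient along axis).
dE/dr = −6kp₁/r⁴, so |F| = 6kp₁p₂/r⁴ (attractive for aligned moments).
F = 6(8.99×10⁹)(2.53×10⁻¹¹)(1.93×10⁻⁹)/(0.0847)⁴ = 5.117×10⁻⁵ N.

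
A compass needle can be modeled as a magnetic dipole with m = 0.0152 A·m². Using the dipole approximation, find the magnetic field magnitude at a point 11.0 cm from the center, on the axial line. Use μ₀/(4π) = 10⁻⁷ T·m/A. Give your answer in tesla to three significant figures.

On axis B = (μ₀/4π)·2m/r³.
B = 2·(10⁻⁷)·(0.0152) / (0.110)³ = 2.284×10⁻⁶ T.

B ≈ 2.28×10⁻⁶ T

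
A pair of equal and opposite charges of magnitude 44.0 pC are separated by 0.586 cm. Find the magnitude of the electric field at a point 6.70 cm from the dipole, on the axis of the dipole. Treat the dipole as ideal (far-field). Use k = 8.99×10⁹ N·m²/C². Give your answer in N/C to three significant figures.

E ≈ 15.4 N/C

Dipole moment p = qd = (4.40×10⁻¹¹ C)(0.00586 m) = 2.578×10⁻¹³ C·m.
On the dipole axis E = 2kp/r³.
E = 2·(8.99×10⁹)(2.578×10⁻¹³) / (0.0670)³ = 15.41 N/C.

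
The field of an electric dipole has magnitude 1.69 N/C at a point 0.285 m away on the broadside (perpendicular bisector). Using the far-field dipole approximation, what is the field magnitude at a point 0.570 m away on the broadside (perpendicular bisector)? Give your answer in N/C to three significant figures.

Dipole fields scale as 1/r³ in the far field; the geometry is the same at both points.
E₂ = E₁ · (r₁/r₂)³ = 1.69 · (0.285/0.570)³.
(r₁/r₂)³ = (0.5)³ = 0.125.
E₂ ≈ 0.2112 N/C.

E ≈ 0.211 N/C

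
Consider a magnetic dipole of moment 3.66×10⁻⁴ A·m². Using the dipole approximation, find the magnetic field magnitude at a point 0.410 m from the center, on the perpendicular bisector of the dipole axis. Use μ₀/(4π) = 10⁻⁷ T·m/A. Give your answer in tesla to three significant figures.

In the equatorial plane B = (μ₀/4π)·m/r³ (half the axial value).
B = (10⁻⁷)·(3.66×10⁻⁴) / (0.410)³ = 5.310×10⁻¹⁰ T.

B ≈ 5.31×10⁻¹⁰ T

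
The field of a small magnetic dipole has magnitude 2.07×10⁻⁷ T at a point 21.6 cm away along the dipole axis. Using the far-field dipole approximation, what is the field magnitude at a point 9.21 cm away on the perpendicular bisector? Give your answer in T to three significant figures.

Dipole fields scale as 1/r³ in the far field.
The axial field is twice the equatorial field at the same r, so the geometry factor is 1/2.
B₂ = B₁ · (1/2) · (r₁/r₂)³ = 2.07×10⁻⁷ · 0.5 · (21.6/9.21)³.
(r₁/r₂)³ = (2.345)³ = 12.9.
B₂ ≈ 1.335×10⁻⁶ T.

B ≈ 1.34×10⁻⁶ T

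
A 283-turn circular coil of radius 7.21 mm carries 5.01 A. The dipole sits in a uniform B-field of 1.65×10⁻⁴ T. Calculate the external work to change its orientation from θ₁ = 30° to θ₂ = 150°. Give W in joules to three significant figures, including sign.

W ≈ 6.62×10⁻⁵ J

m = NIA = NIπa² = 283·(5.01)·π·(0.00721)² = 0.2315 A·m².
W_ext = ΔU = −mB cosθ₂ + mB cosθ₁ = mB(cosθ₁ − cosθ₂).
W = (0.2315)(1.65×10⁻⁴)·(cos30° − cos150°) = (3.820×10⁻⁵)·(+1.7321) = 6.616×10⁻⁵ J.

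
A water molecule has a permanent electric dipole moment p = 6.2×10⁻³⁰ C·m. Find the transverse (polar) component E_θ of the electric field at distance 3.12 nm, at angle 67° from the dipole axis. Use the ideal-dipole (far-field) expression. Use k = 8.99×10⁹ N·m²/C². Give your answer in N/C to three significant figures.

E_θ ≈ 1.69×10⁶ N/C

For a dipole, E_θ = (kp sinθ)/r³.
kp/r³ = (8.99×10⁹)(6.20×10⁻³⁰)/(3.12×10⁻⁹)³ = 1.835×10⁶ N/C.
E_θ = 1.835×10⁶·sin67° = 1.689×10⁶ N/C.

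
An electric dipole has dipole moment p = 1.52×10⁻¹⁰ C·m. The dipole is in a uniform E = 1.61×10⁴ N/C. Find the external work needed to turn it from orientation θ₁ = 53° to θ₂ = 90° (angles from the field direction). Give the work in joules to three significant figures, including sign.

W_ext = ΔU = U(θ₂) − U(θ₁) = −pE cosθ₂ − (−pE cosθ₁) = pE(cosθ₁ − cosθ₂).
W = (1.52×10⁻¹⁰)(1.61×10⁴)·(cos53° − cos90°) = (2.447×10⁻⁶)·(+0.6018) = 1.473×10⁻⁶ J.

W ≈ 1.47×10⁻⁶ J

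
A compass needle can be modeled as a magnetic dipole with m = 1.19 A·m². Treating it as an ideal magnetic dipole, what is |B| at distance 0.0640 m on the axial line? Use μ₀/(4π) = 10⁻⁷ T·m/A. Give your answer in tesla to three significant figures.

B ≈ 9.08×10⁻⁴ T

On axis B = (μ₀/4π)·2m/r³.
B = 2·(10⁻⁷)·(1.19) / (0.0640)³ = 9.079×10⁻⁴ T.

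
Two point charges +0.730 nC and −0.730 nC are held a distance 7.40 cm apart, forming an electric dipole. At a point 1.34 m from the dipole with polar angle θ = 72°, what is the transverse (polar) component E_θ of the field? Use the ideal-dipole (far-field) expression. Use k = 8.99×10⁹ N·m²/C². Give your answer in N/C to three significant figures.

E_θ ≈ 0.192 N/C

Dipole moment p = qd = (7.30×10⁻¹⁰ C)(0.0740 m) = 5.402×10⁻¹¹ C·m.
For a dipole, E_θ = (kp sinθ)/r³.
kp/r³ = (8.99×10⁹)(5.402×10⁻¹¹)/(1.34)³ = 0.2018 N/C.
E_θ = 0.2018·sin72° = 0.1920 N/C.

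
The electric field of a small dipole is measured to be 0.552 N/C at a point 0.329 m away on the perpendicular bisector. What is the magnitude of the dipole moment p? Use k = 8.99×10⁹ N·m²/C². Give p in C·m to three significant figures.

p ≈ 2.19×10⁻¹² C·m

In the equatorial plane E = kp/r³, so p = Er³/(k).
p = (0.552)·(0.329)³ / (8.99×10⁹) = 2.187×10⁻¹² C·m.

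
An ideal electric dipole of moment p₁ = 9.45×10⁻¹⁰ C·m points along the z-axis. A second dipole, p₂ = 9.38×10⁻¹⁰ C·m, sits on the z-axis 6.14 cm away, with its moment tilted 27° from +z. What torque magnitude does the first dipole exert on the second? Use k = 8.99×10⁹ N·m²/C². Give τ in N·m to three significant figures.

The second dipole sits on the axis of the first, so the field there is axial: E₁ = 2kp₁/r³ along +z.
E₁ = 2(8.99×10⁹)(9.45×10⁻¹⁰)/(0.0614)³ = 7.340×10⁴ N/C.
Torque on the second dipole: τ = p₂ E₁ sinθ.
τ = (9.38×10⁻¹⁰)(7.340×10⁴)·sin27° = 3.126×10⁻⁵ N·m.

τ ≈ 3.13×10⁻⁵ N·m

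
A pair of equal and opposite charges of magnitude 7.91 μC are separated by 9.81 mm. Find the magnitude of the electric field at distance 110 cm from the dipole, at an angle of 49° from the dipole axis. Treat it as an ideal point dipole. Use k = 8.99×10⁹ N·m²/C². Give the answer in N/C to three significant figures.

E ≈ 793 N/C

Dipole moment p = qd = (7.91×10⁻⁶ C)(0.00981 m) = 7.76×10⁻⁸ C·m.
At angle θ the dipole field magnitude is E = (kp/r³)·√(1 + 3cos²θ).
kp/r³ = (8.99×10⁹)(7.76×10⁻⁸) / (1.10)³ = 524.1 N/C.
√(1 + 3cos²49°) = √(1 + 3·0.4304) = √2.2912 ≈ 1.5137.
E ≈ 524.1 × 1.514 = 793.4 N/C.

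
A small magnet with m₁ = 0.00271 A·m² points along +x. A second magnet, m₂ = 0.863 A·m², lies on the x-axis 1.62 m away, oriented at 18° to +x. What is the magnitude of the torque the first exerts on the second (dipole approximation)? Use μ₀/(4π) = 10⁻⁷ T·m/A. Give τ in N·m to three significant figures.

Dipole B is on the axis of dipole A, so B₁ there is axial: B₁ = (μ₀/4π)·2m₁/r³ along +x.
B₁ = 2(10⁻⁷)(0.00271)/(1.62)³ = 1.275×10⁻¹⁰ T.
τ = m₂ B₁ sinθ.
τ = (0.863)(1.275×10⁻¹⁰)·sin18° = 3.400×10⁻¹¹ N·m.

τ ≈ 3.40×10⁻¹¹ N·m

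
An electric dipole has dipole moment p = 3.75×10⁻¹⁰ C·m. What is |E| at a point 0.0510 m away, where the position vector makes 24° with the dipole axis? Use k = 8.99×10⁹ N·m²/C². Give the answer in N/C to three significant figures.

E ≈ 4.76×10⁴ N/C

At angle θ the dipole field magnitude is E = (kp/r³)·√(1 + 3cos²θ).
kp/r³ = (8.99×10⁹)(3.75×10⁻¹⁰) / (0.0510)³ = 2.541×10⁴ N/C.
√(1 + 3cos²24°) = √(1 + 3·0.8346) = √3.5037 ≈ 1.8718.
E ≈ 2.541×10⁴ × 1.872 = 4.757×10⁴ N/C.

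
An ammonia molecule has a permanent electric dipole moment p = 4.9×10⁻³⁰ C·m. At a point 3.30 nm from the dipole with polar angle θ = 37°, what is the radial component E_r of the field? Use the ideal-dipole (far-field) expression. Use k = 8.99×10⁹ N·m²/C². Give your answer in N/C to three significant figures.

E_r ≈ 1.96×10⁶ N/C

For a dipole, E_r = (2kp cosθ)/r³.
kp/r³ = (8.99×10⁹)(4.90×10⁻³⁰)/(3.30×10⁻⁹)³ = 1.226×10⁶ N/C.
E_r = 2·1.226×10⁶·cos37° = 1.958×10⁶ N/C.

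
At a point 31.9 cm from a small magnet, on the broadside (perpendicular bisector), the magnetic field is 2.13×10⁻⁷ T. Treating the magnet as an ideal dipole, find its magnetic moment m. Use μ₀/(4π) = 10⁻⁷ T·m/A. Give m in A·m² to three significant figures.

In the equatorial plane B = (μ₀/4π)·m/r³, so m = Br³·4π/(μ₀).
m = (2.13×10⁻⁷)·(0.319)³ / (10⁻⁷) = 0.06914 A·m².

m ≈ 0.0691 A·m²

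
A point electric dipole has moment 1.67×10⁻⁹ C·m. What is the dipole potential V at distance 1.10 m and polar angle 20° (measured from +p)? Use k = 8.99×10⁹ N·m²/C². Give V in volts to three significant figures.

The dipole potential is V = kp cosθ / r².
V = (8.99×10⁹)(1.67×10⁻⁹)·cos20° / (1.10)² = 11.66 V.

V ≈ 11.7 V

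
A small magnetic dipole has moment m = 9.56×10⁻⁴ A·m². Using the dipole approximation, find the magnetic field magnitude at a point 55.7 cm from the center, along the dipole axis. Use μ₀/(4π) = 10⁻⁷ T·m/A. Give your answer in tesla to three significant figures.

B ≈ 1.11×10⁻⁹ T

On axis B = (μ₀/4π)·2m/r³.
B = 2·(10⁻⁷)·(9.56×10⁻⁴) / (0.557)³ = 1.106×10⁻⁹ T.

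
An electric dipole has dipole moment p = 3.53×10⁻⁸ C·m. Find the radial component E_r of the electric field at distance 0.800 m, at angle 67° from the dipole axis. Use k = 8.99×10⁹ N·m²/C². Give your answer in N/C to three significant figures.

For a dipole, E_r = (2kp cosθ)/r³.
kp/r³ = (8.99×10⁹)(3.53×10⁻⁸)/(0.800)³ = 619.8 N/C.
E_r = 2·619.8·cos67° = 484.4 N/C.

E_r ≈ 484 N/C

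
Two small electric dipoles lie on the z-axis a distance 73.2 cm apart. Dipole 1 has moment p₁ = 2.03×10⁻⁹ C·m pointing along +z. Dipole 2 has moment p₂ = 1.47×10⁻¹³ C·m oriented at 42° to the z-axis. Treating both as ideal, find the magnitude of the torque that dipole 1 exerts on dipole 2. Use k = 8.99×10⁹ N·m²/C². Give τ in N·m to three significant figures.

τ ≈ 9.15×10⁻¹² N·m

The second dipole sits on the axis of the first, so the field there is axial: E₁ = 2kp₁/r³ along +z.
E₁ = 2(8.99×10⁹)(2.03×10⁻⁹)/(0.732)³ = 93.06 N/C.
Torque on the second dipole: τ = p₂ E₁ sinθ.
τ = (1.47×10⁻¹³)(93.06)·sin42° = 9.153×10⁻¹² N·m.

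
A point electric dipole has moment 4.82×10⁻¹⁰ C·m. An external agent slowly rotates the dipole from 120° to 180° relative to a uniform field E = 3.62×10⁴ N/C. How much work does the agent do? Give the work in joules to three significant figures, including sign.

W ≈ 8.72×10⁻⁶ J

W_ext = ΔU = U(θ₂) − U(θ₁) = −pE cosθ₂ − (−pE cosθ₁) = pE(cosθ₁ − cosθ₂).
W = (4.82×10⁻¹⁰)(3.62×10⁴)·(cos120° − cos180°) = (1.745×10⁻⁵)·(+0.5000) = 8.724×10⁻⁶ J.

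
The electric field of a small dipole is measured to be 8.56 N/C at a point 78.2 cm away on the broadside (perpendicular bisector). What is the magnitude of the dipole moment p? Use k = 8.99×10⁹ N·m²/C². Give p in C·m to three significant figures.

p ≈ 4.55×10⁻¹⁰ C·m

In the equatorial plane E = kp/r³, so p = Er³/(k).
p = (8.56)·(0.782)³ / (8.99×10⁹) = 4.553×10⁻¹⁰ C·m.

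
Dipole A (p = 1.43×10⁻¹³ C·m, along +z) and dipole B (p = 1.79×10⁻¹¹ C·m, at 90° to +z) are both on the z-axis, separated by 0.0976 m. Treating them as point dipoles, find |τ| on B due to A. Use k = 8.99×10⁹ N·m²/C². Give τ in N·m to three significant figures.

The second dipole sits on the axis of the first, so the field there is axial: E₁ = 2kp₁/r³ along +z.
E₁ = 2(8.99×10⁹)(1.43×10⁻¹³)/(0.0976)³ = 2.766 N/C.
Torque on the second dipole: τ = p₂ E₁ sinθ.
τ = (1.79×10⁻¹¹)(2.766)·sin90° = 4.950×10⁻¹¹ N·m.

τ ≈ 4.95×10⁻¹¹ N·m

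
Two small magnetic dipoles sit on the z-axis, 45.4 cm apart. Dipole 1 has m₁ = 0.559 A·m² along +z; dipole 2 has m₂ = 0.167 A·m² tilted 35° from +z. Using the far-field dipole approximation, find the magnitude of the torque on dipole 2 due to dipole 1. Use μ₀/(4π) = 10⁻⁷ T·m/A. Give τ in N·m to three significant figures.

τ ≈ 1.14×10⁻⁷ N·m

Dipole B is on the axis of dipole A, so B₁ there is axial: B₁ = (μ₀/4π)·2m₁/r³ along +z.
B₁ = 2(10⁻⁷)(0.559)/(0.454)³ = 1.195×10⁻⁶ T.
τ = m₂ B₁ sinθ.
τ = (0.167)(1.195×10⁻⁶)·sin35° = 1.144×10⁻⁷ N·m.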